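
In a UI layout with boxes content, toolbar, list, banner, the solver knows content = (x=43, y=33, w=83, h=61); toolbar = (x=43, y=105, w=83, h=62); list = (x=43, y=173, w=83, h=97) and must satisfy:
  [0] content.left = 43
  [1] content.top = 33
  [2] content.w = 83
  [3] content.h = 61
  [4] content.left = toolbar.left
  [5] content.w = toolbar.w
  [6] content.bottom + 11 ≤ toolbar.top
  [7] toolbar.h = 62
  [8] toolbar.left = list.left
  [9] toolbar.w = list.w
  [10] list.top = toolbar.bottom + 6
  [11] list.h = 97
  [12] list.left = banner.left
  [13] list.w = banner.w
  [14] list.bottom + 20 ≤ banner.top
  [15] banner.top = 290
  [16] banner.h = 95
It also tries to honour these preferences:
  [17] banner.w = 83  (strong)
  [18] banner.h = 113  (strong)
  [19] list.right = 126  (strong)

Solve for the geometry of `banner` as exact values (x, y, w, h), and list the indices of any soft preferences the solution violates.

banner = (x=43, y=290, w=83, h=95)
violated soft preferences: 18

1. banner.x = 43  [list.left = banner.left]
2. banner.w = 83  [list.w = banner.w]
3. banner.y = 290  [banner.top = 290]
4. banner.h = 95  [banner.h = 95]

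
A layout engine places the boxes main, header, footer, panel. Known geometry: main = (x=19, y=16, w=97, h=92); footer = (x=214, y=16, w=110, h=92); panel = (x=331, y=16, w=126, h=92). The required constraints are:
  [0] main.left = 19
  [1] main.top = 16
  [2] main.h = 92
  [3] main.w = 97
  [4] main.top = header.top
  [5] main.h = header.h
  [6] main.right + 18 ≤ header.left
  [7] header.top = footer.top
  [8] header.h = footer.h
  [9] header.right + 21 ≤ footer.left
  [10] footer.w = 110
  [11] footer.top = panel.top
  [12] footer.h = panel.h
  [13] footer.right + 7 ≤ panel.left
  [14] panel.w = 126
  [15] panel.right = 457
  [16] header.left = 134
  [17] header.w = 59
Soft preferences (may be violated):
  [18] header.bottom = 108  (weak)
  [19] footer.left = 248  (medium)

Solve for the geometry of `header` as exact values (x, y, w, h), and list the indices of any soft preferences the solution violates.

header = (x=134, y=16, w=59, h=92)
violated soft preferences: 19

1. header.y = 16  [main.top = header.top]
2. header.h = 92  [main.h = header.h]
3. header.x = 134  [header.left = 134]
4. header.w = 59  [header.w = 59]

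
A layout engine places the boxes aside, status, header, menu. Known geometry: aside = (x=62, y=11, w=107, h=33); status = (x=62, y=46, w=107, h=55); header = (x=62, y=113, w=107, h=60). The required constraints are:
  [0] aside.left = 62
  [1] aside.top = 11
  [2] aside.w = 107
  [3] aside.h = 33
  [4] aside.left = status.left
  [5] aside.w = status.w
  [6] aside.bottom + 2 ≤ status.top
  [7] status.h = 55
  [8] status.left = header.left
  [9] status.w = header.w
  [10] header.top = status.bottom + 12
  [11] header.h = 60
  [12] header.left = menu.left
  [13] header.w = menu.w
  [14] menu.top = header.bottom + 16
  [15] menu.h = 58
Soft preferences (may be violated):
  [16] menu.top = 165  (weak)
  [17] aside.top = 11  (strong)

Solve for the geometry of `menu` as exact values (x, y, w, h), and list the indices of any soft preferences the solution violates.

1. menu.x = 62  [header.left = menu.left]
2. menu.w = 107  [header.w = menu.w]
3. menu.y = 189  [menu.top = header.bottom + 16]
4. menu.h = 58  [menu.h = 58]

menu = (x=62, y=189, w=107, h=58)
violated soft preferences: 16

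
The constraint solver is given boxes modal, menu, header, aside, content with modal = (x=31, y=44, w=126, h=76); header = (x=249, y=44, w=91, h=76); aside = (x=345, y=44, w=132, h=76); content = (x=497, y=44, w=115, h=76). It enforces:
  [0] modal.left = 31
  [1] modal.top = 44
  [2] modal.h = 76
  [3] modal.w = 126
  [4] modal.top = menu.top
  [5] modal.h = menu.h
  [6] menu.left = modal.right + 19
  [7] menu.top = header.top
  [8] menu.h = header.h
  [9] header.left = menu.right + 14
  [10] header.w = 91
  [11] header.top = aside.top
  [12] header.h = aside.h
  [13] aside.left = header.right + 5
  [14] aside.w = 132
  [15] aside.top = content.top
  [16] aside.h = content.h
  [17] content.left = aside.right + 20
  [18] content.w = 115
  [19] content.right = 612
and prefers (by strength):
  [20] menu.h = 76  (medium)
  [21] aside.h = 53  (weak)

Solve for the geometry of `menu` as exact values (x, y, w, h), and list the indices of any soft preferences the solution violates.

1. menu.y = 44  [modal.top = menu.top]
2. menu.h = 76  [modal.h = menu.h]
3. menu.x = 176  [menu.left = modal.right + 19]
4. menu.w = 59  [header.left = menu.right + 14]

menu = (x=176, y=44, w=59, h=76)
violated soft preferences: 21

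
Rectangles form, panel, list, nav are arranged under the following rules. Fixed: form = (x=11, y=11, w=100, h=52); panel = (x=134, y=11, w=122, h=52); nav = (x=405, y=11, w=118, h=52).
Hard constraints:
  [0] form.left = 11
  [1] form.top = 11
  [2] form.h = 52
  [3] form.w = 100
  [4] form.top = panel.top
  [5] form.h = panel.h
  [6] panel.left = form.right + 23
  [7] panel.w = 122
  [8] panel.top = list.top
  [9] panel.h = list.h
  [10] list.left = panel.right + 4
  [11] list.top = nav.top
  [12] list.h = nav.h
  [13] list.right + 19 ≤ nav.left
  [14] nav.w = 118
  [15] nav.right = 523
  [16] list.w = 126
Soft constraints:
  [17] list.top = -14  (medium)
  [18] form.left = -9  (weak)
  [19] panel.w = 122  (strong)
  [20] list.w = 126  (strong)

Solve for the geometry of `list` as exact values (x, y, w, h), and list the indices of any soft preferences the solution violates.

1. list.y = 11  [panel.top = list.top]
2. list.h = 52  [panel.h = list.h]
3. list.x = 260  [list.left = panel.right + 4]
4. list.w = 126  [list.w = 126]

list = (x=260, y=11, w=126, h=52)
violated soft preferences: 17, 18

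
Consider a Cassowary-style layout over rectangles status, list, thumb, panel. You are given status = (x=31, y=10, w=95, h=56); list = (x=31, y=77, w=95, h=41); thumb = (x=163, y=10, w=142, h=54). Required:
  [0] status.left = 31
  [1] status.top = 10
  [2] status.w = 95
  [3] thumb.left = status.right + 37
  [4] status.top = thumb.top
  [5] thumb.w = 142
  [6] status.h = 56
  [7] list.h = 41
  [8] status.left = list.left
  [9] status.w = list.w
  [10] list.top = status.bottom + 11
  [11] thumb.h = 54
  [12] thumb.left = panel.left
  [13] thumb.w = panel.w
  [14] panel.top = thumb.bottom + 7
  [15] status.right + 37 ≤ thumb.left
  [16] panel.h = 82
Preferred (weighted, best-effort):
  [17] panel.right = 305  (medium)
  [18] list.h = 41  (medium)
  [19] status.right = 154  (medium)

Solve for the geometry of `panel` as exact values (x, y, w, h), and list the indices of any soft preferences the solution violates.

1. panel.x = 163  [thumb.left = panel.left]
2. panel.w = 142  [thumb.w = panel.w]
3. panel.y = 71  [panel.top = thumb.bottom + 7]
4. panel.h = 82  [panel.h = 82]

panel = (x=163, y=71, w=142, h=82)
violated soft preferences: 19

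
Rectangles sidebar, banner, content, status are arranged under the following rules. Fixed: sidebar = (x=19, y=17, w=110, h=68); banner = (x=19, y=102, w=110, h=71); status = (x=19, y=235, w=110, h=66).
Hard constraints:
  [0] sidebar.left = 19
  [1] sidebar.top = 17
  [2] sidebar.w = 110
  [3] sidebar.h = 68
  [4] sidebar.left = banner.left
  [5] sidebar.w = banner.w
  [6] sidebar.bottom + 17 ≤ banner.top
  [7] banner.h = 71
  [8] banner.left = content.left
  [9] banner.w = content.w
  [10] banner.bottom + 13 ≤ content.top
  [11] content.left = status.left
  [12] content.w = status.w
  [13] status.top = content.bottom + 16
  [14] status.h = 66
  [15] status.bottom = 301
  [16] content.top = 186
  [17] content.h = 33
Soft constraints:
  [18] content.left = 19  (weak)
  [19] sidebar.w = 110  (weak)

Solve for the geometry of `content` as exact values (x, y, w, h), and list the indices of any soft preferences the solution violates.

content = (x=19, y=186, w=110, h=33)
violated soft preferences: none

1. content.x = 19  [banner.left = content.left]
2. content.w = 110  [banner.w = content.w]
3. content.y = 186  [content.top = 186]
4. content.h = 33  [content.h = 33]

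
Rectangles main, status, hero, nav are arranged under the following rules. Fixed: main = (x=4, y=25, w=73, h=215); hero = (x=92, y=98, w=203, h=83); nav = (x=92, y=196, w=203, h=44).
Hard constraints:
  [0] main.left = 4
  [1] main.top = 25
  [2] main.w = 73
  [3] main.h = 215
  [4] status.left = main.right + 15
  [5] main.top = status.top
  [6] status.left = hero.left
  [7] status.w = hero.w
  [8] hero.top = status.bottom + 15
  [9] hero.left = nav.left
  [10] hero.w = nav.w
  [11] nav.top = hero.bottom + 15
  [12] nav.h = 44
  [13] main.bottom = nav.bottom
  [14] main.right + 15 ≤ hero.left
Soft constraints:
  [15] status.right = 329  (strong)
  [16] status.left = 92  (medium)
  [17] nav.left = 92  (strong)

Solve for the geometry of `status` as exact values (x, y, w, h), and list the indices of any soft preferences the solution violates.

status = (x=92, y=25, w=203, h=58)
violated soft preferences: 15

1. status.x = 92  [status.left = main.right + 15]
2. status.y = 25  [main.top = status.top]
3. status.w = 203  [status.w = hero.w]
4. status.h = 58  [hero.top = status.bottom + 15]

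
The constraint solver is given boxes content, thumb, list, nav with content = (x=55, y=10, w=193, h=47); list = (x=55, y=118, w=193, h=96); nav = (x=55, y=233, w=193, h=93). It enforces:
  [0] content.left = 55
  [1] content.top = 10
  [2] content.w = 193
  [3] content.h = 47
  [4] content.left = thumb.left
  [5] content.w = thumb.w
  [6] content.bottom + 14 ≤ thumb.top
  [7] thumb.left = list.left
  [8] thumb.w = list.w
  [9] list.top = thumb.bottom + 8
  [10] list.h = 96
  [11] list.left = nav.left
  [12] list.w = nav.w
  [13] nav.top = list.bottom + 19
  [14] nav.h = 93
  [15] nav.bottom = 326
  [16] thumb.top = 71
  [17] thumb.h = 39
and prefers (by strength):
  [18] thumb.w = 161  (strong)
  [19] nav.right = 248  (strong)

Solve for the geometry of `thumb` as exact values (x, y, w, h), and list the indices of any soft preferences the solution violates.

1. thumb.x = 55  [content.left = thumb.left]
2. thumb.w = 193  [content.w = thumb.w]
3. thumb.y = 71  [thumb.top = 71]
4. thumb.h = 39  [thumb.h = 39]

thumb = (x=55, y=71, w=193, h=39)
violated soft preferences: 18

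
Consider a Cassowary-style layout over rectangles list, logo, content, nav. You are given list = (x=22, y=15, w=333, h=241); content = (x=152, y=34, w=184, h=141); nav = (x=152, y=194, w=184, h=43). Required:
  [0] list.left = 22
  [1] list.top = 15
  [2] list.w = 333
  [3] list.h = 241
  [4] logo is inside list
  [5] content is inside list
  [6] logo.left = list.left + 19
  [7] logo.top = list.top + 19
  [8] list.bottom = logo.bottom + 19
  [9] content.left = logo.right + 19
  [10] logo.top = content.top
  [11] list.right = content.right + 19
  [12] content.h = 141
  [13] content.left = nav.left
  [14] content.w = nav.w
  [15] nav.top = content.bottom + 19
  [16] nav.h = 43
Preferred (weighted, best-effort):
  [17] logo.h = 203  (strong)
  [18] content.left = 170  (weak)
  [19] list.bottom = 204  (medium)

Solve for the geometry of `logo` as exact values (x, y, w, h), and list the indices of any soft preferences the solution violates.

logo = (x=41, y=34, w=92, h=203)
violated soft preferences: 18, 19

1. logo.x = 41  [logo.left = list.left + 19]
2. logo.y = 34  [logo.top = list.top + 19]
3. logo.h = 203  [list.bottom = logo.bottom + 19]
4. logo.w = 92  [content.left = logo.right + 19]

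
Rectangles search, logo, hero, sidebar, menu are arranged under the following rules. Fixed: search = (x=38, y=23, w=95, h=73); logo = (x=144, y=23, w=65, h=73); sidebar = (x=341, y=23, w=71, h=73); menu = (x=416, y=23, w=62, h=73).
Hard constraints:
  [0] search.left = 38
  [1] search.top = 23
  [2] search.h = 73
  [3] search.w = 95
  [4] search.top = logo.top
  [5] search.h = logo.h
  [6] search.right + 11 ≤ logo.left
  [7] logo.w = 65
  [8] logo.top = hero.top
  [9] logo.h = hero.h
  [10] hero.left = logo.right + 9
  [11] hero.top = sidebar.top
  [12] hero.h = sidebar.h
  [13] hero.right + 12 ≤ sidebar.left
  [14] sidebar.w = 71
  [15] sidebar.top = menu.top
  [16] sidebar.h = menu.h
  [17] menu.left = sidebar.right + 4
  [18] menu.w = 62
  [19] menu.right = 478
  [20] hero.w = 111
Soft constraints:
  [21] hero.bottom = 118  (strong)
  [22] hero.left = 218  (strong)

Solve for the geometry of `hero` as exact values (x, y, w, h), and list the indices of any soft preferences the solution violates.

1. hero.y = 23  [logo.top = hero.top]
2. hero.h = 73  [logo.h = hero.h]
3. hero.x = 218  [hero.left = logo.right + 9]
4. hero.w = 111  [hero.w = 111]

hero = (x=218, y=23, w=111, h=73)
violated soft preferences: 21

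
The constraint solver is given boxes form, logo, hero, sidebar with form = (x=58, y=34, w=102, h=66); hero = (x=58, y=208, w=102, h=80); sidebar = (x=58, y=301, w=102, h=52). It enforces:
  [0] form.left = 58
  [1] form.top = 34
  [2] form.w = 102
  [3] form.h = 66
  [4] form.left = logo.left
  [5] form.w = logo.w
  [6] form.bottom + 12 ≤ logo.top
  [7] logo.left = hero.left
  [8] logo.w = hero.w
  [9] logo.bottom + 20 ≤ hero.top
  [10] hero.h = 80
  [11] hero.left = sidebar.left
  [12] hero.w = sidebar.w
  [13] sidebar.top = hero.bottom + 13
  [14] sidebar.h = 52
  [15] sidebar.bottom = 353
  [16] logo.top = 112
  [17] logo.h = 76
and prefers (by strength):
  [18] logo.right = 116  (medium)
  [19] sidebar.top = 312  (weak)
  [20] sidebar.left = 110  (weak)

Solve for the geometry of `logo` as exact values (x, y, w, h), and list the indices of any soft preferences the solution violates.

logo = (x=58, y=112, w=102, h=76)
violated soft preferences: 18, 19, 20

1. logo.x = 58  [form.left = logo.left]
2. logo.w = 102  [form.w = logo.w]
3. logo.y = 112  [logo.top = 112]
4. logo.h = 76  [logo.h = 76]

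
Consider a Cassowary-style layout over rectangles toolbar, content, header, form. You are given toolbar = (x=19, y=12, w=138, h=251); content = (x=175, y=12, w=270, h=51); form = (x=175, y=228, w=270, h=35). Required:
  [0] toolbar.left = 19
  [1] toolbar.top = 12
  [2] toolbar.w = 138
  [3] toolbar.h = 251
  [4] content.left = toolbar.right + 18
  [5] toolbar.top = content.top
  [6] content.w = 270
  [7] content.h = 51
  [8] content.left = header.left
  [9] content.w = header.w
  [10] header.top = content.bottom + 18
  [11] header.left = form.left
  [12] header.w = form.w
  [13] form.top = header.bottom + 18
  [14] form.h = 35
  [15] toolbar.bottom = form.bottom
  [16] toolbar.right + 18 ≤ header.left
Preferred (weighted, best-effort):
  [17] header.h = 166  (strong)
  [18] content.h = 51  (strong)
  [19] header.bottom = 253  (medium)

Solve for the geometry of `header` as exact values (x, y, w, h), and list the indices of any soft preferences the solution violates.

1. header.x = 175  [content.left = header.left]
2. header.w = 270  [content.w = header.w]
3. header.y = 81  [header.top = content.bottom + 18]
4. header.h = 129  [form.top = header.bottom + 18]

header = (x=175, y=81, w=270, h=129)
violated soft preferences: 17, 19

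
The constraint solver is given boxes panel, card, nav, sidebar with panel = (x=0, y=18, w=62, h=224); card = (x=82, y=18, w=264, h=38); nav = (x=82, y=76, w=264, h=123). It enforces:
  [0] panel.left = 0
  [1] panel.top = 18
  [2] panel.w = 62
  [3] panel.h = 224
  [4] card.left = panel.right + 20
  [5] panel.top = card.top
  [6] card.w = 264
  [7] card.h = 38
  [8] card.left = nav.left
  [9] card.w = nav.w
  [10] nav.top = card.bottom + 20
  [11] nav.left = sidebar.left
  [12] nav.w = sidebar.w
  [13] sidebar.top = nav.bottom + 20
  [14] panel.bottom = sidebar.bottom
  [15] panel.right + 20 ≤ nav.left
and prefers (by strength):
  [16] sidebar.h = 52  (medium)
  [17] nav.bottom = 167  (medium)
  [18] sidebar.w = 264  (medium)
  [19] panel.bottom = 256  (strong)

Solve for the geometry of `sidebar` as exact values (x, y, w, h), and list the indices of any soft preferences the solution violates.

1. sidebar.x = 82  [nav.left = sidebar.left]
2. sidebar.w = 264  [nav.w = sidebar.w]
3. sidebar.y = 219  [sidebar.top = nav.bottom + 20]
4. sidebar.h = 23  [panel.bottom = sidebar.bottom]

sidebar = (x=82, y=219, w=264, h=23)
violated soft preferences: 16, 17, 19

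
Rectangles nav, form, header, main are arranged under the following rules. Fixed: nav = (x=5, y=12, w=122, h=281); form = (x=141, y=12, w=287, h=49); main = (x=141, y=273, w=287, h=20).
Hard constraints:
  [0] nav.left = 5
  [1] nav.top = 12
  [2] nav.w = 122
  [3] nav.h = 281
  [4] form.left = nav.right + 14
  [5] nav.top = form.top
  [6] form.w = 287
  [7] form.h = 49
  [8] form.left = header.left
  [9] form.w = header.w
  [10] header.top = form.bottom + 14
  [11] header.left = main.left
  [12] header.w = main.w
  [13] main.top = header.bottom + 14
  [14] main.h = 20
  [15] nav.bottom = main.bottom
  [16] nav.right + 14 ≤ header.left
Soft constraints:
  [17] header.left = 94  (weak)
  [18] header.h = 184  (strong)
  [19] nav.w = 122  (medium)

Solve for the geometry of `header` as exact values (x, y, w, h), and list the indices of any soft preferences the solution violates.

header = (x=141, y=75, w=287, h=184)
violated soft preferences: 17

1. header.x = 141  [form.left = header.left]
2. header.w = 287  [form.w = header.w]
3. header.y = 75  [header.top = form.bottom + 14]
4. header.h = 184  [main.top = header.bottom + 14]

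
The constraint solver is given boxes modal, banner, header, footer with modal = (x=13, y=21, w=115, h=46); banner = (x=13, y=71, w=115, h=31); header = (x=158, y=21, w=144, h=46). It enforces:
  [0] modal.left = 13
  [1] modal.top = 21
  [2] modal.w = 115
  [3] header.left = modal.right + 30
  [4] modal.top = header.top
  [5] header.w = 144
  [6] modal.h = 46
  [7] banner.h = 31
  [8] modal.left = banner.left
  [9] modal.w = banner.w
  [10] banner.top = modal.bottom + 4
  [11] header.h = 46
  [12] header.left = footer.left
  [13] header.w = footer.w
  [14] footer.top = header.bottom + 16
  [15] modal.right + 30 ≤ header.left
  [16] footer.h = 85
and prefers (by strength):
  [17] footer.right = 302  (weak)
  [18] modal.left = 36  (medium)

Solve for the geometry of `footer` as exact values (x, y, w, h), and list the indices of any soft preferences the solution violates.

footer = (x=158, y=83, w=144, h=85)
violated soft preferences: 18

1. footer.x = 158  [header.left = footer.left]
2. footer.w = 144  [header.w = footer.w]
3. footer.y = 83  [footer.top = header.bottom + 16]
4. footer.h = 85  [footer.h = 85]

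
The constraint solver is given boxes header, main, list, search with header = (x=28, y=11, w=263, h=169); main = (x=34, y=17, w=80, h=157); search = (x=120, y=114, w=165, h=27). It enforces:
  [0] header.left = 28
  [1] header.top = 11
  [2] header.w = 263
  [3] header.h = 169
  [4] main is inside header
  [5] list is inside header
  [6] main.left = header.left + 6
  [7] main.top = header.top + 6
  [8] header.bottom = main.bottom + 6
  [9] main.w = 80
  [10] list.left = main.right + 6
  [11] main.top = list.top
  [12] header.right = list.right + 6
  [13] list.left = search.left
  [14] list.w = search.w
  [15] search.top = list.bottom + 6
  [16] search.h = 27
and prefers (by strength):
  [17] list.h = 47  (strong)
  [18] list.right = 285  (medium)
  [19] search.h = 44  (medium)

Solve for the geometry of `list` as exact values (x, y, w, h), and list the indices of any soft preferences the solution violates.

list = (x=120, y=17, w=165, h=91)
violated soft preferences: 17, 19

1. list.x = 120  [list.left = main.right + 6]
2. list.y = 17  [main.top = list.top]
3. list.w = 165  [header.right = list.right + 6]
4. list.h = 91  [search.top = list.bottom + 6]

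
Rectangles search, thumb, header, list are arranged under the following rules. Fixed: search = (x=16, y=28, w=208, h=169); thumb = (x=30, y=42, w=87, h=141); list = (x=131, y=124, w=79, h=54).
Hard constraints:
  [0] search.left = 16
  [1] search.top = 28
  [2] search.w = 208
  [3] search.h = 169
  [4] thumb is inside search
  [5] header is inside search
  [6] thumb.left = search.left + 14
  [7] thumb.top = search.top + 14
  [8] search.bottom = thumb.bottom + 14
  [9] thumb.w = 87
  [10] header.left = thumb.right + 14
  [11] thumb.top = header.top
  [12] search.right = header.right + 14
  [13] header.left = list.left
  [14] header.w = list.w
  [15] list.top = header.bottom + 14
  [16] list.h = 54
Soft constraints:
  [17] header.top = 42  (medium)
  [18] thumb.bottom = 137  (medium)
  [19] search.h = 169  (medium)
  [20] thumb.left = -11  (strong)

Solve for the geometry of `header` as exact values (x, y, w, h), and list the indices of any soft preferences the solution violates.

header = (x=131, y=42, w=79, h=68)
violated soft preferences: 18, 20

1. header.x = 131  [header.left = thumb.right + 14]
2. header.y = 42  [thumb.top = header.top]
3. header.w = 79  [search.right = header.right + 14]
4. header.h = 68  [list.top = header.bottom + 14]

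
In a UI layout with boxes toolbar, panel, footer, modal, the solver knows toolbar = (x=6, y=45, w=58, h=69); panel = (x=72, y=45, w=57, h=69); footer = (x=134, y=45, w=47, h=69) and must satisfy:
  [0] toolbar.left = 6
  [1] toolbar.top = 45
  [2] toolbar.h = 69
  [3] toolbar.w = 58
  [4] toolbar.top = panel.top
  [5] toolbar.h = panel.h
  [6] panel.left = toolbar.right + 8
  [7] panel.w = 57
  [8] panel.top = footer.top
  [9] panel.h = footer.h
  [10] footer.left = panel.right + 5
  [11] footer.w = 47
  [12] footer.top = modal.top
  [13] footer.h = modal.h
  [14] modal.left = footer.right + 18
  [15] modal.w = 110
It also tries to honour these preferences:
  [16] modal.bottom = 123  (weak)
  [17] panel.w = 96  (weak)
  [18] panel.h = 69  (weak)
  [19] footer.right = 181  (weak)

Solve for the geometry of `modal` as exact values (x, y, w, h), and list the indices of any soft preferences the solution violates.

1. modal.y = 45  [footer.top = modal.top]
2. modal.h = 69  [footer.h = modal.h]
3. modal.x = 199  [modal.left = footer.right + 18]
4. modal.w = 110  [modal.w = 110]

modal = (x=199, y=45, w=110, h=69)
violated soft preferences: 16, 17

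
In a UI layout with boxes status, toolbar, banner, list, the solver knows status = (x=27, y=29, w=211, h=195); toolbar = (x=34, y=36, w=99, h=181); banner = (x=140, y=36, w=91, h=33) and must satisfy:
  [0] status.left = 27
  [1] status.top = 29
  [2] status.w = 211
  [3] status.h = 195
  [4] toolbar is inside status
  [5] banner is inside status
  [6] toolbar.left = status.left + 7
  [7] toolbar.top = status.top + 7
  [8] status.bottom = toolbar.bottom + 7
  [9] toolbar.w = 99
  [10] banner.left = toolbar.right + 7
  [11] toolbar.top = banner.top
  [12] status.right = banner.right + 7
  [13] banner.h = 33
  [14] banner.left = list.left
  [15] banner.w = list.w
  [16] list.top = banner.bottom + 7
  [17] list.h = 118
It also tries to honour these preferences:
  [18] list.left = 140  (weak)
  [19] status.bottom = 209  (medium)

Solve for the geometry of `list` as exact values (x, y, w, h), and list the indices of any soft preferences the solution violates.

1. list.x = 140  [banner.left = list.left]
2. list.w = 91  [banner.w = list.w]
3. list.y = 76  [list.top = banner.bottom + 7]
4. list.h = 118  [list.h = 118]

list = (x=140, y=76, w=91, h=118)
violated soft preferences: 19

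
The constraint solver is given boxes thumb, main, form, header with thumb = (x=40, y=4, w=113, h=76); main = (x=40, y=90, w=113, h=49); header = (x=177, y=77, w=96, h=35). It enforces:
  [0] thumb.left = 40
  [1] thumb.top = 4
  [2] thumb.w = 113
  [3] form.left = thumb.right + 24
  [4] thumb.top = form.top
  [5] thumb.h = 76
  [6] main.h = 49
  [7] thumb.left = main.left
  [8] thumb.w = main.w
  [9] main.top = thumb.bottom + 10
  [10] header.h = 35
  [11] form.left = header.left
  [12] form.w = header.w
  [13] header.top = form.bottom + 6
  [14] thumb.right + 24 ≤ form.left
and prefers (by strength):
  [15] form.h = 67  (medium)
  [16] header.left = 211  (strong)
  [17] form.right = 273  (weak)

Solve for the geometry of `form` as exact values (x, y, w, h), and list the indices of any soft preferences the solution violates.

form = (x=177, y=4, w=96, h=67)
violated soft preferences: 16

1. form.x = 177  [form.left = thumb.right + 24]
2. form.y = 4  [thumb.top = form.top]
3. form.w = 96  [form.w = header.w]
4. form.h = 67  [header.top = form.bottom + 6]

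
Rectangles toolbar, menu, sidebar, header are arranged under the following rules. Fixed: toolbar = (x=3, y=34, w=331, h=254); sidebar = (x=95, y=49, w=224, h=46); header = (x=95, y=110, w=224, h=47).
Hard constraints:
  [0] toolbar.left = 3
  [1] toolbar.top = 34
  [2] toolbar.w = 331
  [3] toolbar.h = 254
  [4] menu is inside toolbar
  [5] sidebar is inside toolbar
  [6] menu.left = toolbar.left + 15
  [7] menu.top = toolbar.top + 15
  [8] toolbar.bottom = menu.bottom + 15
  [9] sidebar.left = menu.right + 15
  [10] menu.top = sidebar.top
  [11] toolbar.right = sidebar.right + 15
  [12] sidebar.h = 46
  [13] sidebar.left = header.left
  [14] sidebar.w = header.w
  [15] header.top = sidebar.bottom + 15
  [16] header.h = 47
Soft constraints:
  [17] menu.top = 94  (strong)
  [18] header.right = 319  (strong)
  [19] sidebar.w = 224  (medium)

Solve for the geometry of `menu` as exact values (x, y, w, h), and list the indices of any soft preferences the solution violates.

1. menu.x = 18  [menu.left = toolbar.left + 15]
2. menu.y = 49  [menu.top = toolbar.top + 15]
3. menu.h = 224  [toolbar.bottom = menu.bottom + 15]
4. menu.w = 62  [sidebar.left = menu.right + 15]

menu = (x=18, y=49, w=62, h=224)
violated soft preferences: 17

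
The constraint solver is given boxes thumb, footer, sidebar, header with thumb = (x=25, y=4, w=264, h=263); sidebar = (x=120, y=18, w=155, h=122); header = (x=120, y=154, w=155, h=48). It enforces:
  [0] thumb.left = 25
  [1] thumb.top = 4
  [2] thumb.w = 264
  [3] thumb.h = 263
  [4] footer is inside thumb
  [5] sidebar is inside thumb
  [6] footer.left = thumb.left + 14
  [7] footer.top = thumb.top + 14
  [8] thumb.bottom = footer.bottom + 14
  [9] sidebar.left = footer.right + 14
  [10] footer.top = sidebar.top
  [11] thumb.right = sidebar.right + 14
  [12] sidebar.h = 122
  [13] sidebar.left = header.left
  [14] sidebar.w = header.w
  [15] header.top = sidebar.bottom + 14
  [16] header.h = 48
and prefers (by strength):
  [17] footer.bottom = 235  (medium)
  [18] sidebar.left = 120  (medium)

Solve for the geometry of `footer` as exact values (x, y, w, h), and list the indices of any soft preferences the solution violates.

footer = (x=39, y=18, w=67, h=235)
violated soft preferences: 17

1. footer.x = 39  [footer.left = thumb.left + 14]
2. footer.y = 18  [footer.top = thumb.top + 14]
3. footer.h = 235  [thumb.bottom = footer.bottom + 14]
4. footer.w = 67  [sidebar.left = footer.right + 14]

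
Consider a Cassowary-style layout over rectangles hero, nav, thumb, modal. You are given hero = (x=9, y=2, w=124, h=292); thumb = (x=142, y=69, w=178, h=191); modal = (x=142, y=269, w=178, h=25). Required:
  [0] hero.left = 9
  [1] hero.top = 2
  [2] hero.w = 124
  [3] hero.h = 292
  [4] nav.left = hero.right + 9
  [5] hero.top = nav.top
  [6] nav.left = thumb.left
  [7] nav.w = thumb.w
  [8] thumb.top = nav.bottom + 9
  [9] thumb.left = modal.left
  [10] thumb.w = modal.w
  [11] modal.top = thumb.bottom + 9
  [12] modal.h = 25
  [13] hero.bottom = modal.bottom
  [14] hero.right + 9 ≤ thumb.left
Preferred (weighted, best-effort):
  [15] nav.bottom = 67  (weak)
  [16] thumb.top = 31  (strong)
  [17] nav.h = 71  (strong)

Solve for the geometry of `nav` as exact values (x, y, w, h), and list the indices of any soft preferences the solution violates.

1. nav.x = 142  [nav.left = hero.right + 9]
2. nav.y = 2  [hero.top = nav.top]
3. nav.w = 178  [nav.w = thumb.w]
4. nav.h = 58  [thumb.top = nav.bottom + 9]

nav = (x=142, y=2, w=178, h=58)
violated soft preferences: 15, 16, 17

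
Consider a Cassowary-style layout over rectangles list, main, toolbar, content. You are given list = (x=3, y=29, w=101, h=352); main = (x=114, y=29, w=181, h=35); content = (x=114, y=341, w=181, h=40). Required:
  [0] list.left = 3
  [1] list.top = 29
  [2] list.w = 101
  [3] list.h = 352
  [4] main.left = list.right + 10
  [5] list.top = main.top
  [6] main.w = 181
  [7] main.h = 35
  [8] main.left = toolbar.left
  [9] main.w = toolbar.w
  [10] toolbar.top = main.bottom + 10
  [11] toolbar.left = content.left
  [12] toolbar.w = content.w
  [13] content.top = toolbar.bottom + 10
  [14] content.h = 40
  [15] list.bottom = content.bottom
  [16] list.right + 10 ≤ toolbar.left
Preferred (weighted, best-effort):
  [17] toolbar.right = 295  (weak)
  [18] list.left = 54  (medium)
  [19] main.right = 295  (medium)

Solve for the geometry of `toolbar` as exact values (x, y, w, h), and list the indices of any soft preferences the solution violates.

toolbar = (x=114, y=74, w=181, h=257)
violated soft preferences: 18

1. toolbar.x = 114  [main.left = toolbar.left]
2. toolbar.w = 181  [main.w = toolbar.w]
3. toolbar.y = 74  [toolbar.top = main.bottom + 10]
4. toolbar.h = 257  [content.top = toolbar.bottom + 10]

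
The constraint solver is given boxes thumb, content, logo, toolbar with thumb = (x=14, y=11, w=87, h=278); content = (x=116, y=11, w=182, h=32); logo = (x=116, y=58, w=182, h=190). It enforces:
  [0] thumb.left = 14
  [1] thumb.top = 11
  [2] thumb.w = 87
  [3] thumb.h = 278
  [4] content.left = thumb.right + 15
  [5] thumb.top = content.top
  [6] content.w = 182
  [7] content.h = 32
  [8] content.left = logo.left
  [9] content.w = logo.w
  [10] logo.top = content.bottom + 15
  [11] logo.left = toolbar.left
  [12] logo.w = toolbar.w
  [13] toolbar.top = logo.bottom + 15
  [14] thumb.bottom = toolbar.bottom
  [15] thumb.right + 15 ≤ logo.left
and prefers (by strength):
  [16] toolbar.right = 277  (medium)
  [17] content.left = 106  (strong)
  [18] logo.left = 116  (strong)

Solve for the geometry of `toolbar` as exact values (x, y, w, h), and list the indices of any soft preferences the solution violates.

toolbar = (x=116, y=263, w=182, h=26)
violated soft preferences: 16, 17

1. toolbar.x = 116  [logo.left = toolbar.left]
2. toolbar.w = 182  [logo.w = toolbar.w]
3. toolbar.y = 263  [toolbar.top = logo.bottom + 15]
4. toolbar.h = 26  [thumb.bottom = toolbar.bottom]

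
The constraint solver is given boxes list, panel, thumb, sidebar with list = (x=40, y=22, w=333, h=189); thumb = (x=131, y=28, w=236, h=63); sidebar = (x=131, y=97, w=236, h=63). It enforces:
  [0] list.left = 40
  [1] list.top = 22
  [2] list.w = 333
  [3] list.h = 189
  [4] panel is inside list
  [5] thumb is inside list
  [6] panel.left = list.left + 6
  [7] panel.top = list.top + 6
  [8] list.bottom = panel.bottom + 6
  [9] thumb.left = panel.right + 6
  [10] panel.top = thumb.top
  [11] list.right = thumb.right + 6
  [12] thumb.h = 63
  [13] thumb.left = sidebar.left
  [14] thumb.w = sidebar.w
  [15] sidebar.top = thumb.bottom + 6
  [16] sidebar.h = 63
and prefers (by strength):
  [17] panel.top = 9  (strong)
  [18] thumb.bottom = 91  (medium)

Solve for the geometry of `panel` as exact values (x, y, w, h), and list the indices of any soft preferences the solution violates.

1. panel.x = 46  [panel.left = list.left + 6]
2. panel.y = 28  [panel.top = list.top + 6]
3. panel.h = 177  [list.bottom = panel.bottom + 6]
4. panel.w = 79  [thumb.left = panel.right + 6]

panel = (x=46, y=28, w=79, h=177)
violated soft preferences: 17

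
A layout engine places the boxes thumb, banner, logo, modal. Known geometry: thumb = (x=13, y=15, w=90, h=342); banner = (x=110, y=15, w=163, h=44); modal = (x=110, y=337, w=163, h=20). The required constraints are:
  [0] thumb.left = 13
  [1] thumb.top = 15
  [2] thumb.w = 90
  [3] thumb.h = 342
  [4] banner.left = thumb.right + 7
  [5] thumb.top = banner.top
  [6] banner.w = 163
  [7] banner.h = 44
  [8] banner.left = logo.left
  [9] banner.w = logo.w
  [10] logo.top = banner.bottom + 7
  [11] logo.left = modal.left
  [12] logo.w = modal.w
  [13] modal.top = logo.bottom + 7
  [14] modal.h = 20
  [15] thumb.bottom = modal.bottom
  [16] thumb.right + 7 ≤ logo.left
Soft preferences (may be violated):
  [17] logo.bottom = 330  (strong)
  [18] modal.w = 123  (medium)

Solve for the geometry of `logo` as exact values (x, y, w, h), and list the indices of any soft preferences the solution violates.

logo = (x=110, y=66, w=163, h=264)
violated soft preferences: 18

1. logo.x = 110  [banner.left = logo.left]
2. logo.w = 163  [banner.w = logo.w]
3. logo.y = 66  [logo.top = banner.bottom + 7]
4. logo.h = 264  [modal.top = logo.bottom + 7]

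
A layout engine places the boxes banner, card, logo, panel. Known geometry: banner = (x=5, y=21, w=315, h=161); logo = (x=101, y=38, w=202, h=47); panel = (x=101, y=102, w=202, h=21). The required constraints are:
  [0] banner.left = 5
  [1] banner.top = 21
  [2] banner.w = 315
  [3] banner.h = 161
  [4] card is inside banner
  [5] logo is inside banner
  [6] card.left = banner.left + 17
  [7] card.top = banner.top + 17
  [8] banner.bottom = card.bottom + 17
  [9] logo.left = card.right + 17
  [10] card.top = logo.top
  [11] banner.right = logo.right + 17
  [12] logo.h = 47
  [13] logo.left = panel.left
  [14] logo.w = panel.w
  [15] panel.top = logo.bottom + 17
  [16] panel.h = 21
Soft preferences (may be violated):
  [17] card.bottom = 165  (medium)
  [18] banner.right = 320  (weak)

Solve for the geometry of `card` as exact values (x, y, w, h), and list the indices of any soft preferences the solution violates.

1. card.x = 22  [card.left = banner.left + 17]
2. card.y = 38  [card.top = banner.top + 17]
3. card.h = 127  [banner.bottom = card.bottom + 17]
4. card.w = 62  [logo.left = card.right + 17]

card = (x=22, y=38, w=62, h=127)
violated soft preferences: none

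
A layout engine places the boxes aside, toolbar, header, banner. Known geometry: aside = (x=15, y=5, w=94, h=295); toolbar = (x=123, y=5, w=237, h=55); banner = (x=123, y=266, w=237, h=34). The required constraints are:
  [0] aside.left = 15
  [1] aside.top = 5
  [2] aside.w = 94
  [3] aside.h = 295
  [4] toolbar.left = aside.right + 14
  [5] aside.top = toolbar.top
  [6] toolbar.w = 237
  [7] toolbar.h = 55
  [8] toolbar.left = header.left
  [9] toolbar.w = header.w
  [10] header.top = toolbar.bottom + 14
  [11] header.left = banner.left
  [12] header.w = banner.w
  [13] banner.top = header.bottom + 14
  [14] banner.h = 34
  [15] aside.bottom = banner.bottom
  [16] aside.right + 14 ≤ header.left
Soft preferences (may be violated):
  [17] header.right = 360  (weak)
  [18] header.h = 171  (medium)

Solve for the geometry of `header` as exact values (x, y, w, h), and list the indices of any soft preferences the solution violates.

1. header.x = 123  [toolbar.left = header.left]
2. header.w = 237  [toolbar.w = header.w]
3. header.y = 74  [header.top = toolbar.bottom + 14]
4. header.h = 178  [banner.top = header.bottom + 14]

header = (x=123, y=74, w=237, h=178)
violated soft preferences: 18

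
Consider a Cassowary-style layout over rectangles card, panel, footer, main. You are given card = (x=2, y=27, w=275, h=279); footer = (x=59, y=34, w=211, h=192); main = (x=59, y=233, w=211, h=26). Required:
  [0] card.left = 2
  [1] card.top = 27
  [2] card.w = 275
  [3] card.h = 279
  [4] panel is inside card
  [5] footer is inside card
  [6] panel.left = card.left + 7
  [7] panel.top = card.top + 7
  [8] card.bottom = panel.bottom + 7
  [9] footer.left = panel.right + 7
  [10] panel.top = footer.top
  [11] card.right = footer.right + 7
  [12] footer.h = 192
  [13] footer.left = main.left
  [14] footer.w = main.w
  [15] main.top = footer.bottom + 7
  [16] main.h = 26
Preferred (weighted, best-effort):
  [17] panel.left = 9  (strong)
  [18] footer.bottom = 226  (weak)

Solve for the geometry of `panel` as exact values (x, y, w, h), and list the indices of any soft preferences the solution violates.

1. panel.x = 9  [panel.left = card.left + 7]
2. panel.y = 34  [panel.top = card.top + 7]
3. panel.h = 265  [card.bottom = panel.bottom + 7]
4. panel.w = 43  [footer.left = panel.right + 7]

panel = (x=9, y=34, w=43, h=265)
violated soft preferences: none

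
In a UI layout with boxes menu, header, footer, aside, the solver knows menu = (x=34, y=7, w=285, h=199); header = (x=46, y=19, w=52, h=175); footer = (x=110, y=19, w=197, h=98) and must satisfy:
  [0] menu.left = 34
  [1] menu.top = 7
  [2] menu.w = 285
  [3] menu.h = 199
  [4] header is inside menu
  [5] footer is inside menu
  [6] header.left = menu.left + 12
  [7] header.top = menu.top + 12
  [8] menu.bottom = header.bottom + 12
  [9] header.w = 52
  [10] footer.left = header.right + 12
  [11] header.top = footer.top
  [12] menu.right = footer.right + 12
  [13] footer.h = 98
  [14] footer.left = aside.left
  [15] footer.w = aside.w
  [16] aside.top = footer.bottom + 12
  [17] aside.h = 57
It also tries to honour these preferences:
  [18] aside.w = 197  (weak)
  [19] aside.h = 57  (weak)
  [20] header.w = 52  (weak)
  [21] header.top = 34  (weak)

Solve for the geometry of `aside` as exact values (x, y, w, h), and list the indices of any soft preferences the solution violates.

aside = (x=110, y=129, w=197, h=57)
violated soft preferences: 21

1. aside.x = 110  [footer.left = aside.left]
2. aside.w = 197  [footer.w = aside.w]
3. aside.y = 129  [aside.top = footer.bottom + 12]
4. aside.h = 57  [aside.h = 57]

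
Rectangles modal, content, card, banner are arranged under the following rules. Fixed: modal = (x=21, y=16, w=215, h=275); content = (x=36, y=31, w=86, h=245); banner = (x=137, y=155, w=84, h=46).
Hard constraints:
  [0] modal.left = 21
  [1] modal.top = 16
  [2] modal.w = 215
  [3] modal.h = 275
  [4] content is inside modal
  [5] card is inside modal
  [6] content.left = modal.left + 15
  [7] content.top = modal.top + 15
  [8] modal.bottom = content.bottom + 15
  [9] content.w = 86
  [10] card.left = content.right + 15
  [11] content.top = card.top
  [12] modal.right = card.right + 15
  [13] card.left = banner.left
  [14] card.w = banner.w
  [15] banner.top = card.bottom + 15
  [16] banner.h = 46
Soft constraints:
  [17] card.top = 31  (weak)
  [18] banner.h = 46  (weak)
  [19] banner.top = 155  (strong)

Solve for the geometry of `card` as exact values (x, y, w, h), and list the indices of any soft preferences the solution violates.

1. card.x = 137  [card.left = content.right + 15]
2. card.y = 31  [content.top = card.top]
3. card.w = 84  [modal.right = card.right + 15]
4. card.h = 109  [banner.top = card.bottom + 15]

card = (x=137, y=31, w=84, h=109)
violated soft preferences: none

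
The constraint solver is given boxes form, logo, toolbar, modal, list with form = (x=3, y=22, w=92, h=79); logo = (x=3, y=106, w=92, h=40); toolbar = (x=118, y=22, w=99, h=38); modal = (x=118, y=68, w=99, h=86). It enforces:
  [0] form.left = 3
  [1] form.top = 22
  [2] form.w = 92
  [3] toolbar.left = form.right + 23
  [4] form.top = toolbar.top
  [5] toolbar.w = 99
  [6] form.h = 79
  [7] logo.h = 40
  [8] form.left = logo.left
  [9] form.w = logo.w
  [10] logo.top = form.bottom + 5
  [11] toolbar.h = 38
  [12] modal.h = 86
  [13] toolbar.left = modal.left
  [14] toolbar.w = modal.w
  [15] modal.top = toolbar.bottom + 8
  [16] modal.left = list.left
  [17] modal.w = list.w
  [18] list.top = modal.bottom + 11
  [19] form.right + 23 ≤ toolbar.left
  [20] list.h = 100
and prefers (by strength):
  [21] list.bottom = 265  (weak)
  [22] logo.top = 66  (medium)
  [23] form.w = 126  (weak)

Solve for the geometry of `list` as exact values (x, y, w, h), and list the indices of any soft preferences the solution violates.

1. list.x = 118  [modal.left = list.left]
2. list.w = 99  [modal.w = list.w]
3. list.y = 165  [list.top = modal.bottom + 11]
4. list.h = 100  [list.h = 100]

list = (x=118, y=165, w=99, h=100)
violated soft preferences: 22, 23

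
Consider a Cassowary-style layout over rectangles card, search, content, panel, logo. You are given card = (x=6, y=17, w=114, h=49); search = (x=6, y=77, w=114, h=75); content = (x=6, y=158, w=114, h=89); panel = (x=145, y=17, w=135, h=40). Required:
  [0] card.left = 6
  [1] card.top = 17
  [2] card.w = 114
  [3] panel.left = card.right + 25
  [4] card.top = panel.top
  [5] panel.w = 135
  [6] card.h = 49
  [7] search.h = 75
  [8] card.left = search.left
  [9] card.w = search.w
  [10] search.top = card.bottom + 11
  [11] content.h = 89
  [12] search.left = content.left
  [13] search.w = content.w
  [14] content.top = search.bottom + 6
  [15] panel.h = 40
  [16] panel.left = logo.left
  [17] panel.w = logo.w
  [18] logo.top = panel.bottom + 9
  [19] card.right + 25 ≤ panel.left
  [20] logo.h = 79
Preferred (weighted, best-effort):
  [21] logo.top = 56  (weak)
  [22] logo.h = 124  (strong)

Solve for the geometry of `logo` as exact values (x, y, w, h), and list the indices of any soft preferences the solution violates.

1. logo.x = 145  [panel.left = logo.left]
2. logo.w = 135  [panel.w = logo.w]
3. logo.y = 66  [logo.top = panel.bottom + 9]
4. logo.h = 79  [logo.h = 79]

logo = (x=145, y=66, w=135, h=79)
violated soft preferences: 21, 22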